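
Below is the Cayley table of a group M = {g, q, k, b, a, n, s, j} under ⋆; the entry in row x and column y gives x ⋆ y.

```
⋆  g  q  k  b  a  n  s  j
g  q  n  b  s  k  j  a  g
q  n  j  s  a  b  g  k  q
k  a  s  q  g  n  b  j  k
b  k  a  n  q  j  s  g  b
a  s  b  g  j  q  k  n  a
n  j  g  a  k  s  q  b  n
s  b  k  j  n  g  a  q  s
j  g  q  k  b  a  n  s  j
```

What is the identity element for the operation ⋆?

j

The identity e satisfies e ⋆ x = x for all x, so its row in the table reproduces the column headers.
Row j reads: g, q, k, b, a, n, s, j — exactly the header order. So j is the identity.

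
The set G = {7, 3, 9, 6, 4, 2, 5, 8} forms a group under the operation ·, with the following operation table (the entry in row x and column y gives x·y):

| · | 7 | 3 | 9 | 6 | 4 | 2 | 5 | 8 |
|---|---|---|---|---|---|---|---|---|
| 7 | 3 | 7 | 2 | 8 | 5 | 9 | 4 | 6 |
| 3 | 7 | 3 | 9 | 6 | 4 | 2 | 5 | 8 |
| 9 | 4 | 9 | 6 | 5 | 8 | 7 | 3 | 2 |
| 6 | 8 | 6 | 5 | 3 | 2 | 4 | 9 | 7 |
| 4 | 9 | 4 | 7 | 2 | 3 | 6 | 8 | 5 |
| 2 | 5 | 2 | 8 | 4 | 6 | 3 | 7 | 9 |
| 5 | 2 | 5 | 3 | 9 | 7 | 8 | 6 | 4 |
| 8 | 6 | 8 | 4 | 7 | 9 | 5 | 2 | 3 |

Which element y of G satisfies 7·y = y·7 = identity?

First locate the identity: row 3 matches the header, so 3 is the identity.
Scan row 7 for 3: 7·7 = 3. Hence 7^(-1) = 7.

7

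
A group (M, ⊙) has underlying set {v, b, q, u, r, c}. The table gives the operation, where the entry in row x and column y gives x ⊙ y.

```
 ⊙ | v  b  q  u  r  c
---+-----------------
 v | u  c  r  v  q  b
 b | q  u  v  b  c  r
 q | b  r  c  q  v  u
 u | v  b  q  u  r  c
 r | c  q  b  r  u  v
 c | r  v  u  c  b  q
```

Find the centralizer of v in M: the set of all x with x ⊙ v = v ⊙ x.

{u, v}

Compare row v with column v entry by entry.
r ⊙ v = c but v ⊙ r = q, so r does not.
Collecting the elements that commute with v: C(v) = {u, v}.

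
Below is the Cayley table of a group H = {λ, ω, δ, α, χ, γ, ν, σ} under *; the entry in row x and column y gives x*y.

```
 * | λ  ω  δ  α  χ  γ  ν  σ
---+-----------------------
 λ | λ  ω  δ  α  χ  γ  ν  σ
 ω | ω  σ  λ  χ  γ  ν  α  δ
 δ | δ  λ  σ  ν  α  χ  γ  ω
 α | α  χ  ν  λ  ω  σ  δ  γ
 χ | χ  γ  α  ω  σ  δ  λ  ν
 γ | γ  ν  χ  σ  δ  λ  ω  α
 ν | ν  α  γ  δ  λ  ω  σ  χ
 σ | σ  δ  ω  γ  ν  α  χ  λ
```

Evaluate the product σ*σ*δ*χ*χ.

ω

σ*σ = λ
λ*δ = δ
δ*χ = α
α*χ = ω
(Structurally, H here is isomorphic to Z_2 x Z_4.)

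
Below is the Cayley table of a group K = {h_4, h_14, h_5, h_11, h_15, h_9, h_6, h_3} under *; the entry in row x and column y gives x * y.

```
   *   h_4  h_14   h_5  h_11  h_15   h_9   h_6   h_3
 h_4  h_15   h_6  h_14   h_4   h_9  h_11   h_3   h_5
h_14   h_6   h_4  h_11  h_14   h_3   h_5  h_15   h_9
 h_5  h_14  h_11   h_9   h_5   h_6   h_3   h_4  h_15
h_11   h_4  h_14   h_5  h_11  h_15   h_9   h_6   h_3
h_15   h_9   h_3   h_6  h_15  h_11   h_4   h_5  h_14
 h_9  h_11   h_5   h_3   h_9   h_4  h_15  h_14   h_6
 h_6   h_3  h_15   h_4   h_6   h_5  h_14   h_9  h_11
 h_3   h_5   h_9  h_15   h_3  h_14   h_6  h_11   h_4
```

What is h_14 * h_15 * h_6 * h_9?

h_14 * h_15 = h_3
h_3 * h_6 = h_11
h_11 * h_9 = h_9

h_9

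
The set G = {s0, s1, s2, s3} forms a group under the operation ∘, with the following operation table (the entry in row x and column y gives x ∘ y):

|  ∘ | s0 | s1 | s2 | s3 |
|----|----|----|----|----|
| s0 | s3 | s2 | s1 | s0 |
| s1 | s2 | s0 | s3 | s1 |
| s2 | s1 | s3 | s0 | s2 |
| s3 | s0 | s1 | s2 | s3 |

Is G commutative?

Check whether the table is symmetric across its main diagonal.
Every entry (row x, col y) equals the entry (row y, col x), so G is abelian.
(In fact G ≅ the cyclic group Z_4.)

Yes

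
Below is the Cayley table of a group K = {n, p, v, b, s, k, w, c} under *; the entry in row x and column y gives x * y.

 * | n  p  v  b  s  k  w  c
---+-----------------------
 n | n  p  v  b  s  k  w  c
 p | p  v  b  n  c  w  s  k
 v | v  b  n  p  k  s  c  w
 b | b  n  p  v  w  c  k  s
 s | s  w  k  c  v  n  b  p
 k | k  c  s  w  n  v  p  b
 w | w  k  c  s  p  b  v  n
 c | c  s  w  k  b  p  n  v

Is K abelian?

b * c = s but c * b = k.
Since b and c do not commute, K is not abelian.

No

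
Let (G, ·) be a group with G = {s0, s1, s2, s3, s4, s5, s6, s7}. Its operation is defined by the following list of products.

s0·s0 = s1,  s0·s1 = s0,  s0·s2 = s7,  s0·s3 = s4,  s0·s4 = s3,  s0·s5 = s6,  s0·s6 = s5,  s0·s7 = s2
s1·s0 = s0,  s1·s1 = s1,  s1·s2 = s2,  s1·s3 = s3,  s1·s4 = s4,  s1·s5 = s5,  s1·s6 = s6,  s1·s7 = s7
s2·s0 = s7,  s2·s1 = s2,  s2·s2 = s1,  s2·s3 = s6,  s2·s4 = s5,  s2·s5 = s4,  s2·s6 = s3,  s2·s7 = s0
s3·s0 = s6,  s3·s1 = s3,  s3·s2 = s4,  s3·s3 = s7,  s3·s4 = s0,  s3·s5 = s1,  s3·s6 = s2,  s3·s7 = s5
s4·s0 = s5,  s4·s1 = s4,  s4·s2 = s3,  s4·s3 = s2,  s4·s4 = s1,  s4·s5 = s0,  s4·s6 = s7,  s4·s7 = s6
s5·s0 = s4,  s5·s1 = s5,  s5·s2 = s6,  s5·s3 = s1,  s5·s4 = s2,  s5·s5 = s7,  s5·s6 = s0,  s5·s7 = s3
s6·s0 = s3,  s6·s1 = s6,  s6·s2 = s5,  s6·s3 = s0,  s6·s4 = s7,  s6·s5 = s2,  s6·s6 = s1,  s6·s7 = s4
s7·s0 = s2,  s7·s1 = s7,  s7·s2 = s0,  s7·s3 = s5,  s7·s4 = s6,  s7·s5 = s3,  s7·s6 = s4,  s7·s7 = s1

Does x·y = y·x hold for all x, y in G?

s3·s0 = s6 but s0·s3 = s4.
Since s3 and s0 do not commute, G is not abelian.

No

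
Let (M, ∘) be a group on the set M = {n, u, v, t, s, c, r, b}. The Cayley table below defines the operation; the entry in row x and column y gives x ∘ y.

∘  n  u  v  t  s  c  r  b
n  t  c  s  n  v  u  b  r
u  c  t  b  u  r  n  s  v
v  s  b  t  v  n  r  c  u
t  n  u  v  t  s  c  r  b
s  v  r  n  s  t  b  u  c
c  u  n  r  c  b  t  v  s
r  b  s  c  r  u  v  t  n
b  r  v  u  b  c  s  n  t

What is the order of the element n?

2

The identity element is t (its row matches the header).
n^1 = n
n^2 = n ∘ n = t
The first power of n equal to the identity is n^2, so ord(n) = 2.
(Structurally, M here is isomorphic to the elementary abelian group (Z_2)^3.)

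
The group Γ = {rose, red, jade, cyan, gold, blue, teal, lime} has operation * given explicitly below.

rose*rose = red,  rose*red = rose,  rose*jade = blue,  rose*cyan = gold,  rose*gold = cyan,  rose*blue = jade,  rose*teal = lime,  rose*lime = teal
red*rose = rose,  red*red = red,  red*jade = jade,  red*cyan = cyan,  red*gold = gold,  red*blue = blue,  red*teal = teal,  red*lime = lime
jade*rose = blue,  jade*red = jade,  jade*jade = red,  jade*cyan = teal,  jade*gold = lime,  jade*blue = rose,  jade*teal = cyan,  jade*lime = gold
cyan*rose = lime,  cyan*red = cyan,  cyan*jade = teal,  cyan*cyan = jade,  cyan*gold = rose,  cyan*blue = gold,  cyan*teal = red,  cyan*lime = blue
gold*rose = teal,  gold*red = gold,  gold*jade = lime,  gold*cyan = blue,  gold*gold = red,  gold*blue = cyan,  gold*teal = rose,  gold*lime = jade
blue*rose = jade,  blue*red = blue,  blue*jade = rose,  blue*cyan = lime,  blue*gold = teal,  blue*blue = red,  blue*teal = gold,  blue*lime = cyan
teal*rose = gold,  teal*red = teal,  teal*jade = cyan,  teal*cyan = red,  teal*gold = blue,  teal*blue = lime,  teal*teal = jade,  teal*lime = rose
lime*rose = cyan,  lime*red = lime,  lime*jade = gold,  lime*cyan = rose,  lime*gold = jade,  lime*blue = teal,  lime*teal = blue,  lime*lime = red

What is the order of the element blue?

2

The identity element is red (its row matches the header).
blue^1 = blue
blue^2 = blue*blue = red
The first power of blue equal to the identity is blue^2, so ord(blue) = 2.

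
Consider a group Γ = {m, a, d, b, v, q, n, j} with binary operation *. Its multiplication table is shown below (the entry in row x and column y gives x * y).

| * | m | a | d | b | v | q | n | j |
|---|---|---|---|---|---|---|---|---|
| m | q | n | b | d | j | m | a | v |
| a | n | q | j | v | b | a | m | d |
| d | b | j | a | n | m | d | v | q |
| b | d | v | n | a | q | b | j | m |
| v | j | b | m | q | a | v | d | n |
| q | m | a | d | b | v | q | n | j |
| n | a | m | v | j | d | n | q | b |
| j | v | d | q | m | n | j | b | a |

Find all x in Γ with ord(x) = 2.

{a, m, n}

Identity is q. Compute the order of each non-identity element by repeated multiplication:
  m: m → q  (order 2)
  a: a → q  (order 2)
  d: d → a → j → q  (order 4)
  b: b → a → v → q  (order 4)
  v: v → a → b → q  (order 4)
  n: n → q  (order 2)
  j: j → a → d → q  (order 4)
Elements of order 2: {a, m, n}.
(Structurally, Γ here is isomorphic to Z_2 x Z_4.)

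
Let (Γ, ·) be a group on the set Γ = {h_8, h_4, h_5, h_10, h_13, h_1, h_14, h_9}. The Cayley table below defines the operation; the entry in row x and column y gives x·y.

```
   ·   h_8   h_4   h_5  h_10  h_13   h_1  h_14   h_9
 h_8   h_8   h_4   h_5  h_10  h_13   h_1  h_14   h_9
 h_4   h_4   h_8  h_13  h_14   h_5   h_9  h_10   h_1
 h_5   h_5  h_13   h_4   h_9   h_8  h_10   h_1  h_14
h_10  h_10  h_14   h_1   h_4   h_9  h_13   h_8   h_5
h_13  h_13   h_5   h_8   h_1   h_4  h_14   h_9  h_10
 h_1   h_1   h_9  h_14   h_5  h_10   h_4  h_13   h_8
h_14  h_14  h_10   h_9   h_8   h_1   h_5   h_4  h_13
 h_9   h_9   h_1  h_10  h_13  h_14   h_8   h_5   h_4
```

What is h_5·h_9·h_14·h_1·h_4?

h_5·h_9 = h_14
h_14·h_14 = h_4
h_4·h_1 = h_9
h_9·h_4 = h_1

h_1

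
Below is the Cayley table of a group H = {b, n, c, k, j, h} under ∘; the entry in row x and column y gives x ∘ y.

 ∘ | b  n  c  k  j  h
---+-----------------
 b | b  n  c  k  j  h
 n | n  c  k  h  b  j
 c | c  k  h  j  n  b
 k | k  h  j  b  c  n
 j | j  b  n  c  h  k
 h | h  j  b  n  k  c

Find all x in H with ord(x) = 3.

{c, h}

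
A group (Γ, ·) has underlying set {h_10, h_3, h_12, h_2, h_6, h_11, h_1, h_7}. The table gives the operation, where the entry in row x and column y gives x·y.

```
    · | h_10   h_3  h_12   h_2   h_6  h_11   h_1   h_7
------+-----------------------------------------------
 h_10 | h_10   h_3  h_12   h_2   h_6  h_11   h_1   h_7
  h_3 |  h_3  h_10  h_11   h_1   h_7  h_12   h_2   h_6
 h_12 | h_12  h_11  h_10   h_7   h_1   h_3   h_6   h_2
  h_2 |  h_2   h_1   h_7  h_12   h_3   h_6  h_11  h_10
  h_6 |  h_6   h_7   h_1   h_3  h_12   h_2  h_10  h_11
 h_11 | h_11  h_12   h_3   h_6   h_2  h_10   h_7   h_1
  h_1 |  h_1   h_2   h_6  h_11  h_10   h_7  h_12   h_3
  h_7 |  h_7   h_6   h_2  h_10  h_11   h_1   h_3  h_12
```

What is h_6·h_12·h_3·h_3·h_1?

h_6·h_12 = h_1
h_1·h_3 = h_2
h_2·h_3 = h_1
h_1·h_1 = h_12
(Structurally, Γ here is isomorphic to Z_2 x Z_4.)

h_12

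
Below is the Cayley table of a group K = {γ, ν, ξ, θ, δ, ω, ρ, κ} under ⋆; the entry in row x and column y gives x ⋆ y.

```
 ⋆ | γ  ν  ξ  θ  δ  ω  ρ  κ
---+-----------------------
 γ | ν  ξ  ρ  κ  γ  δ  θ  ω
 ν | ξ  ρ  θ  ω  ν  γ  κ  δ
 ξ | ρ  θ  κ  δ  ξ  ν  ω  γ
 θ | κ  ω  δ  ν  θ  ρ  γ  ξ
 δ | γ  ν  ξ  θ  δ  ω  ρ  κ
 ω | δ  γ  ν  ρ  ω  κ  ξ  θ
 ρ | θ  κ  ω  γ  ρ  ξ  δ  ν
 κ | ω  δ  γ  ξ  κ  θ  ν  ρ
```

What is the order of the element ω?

The identity element is δ (its row matches the header).
ω^1 = ω
ω^2 = ω ⋆ ω = κ
ω^3 = κ ⋆ ω = θ
ω^4 = θ ⋆ ω = ρ
ω^5 = ρ ⋆ ω = ξ
ω^6 = ξ ⋆ ω = ν
ω^7 = ν ⋆ ω = γ
ω^8 = γ ⋆ ω = δ
The first power of ω equal to the identity is ω^8, so ord(ω) = 8.

8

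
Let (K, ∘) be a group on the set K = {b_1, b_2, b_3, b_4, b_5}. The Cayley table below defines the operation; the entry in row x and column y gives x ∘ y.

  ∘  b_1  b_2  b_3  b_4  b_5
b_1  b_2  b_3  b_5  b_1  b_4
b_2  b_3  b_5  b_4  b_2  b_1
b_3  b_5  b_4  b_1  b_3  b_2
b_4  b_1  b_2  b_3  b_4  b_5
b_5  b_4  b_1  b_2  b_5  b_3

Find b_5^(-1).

First locate the identity: row b_4 matches the header, so b_4 is the identity.
Scan row b_5 for b_4: b_5 ∘ b_1 = b_4. Hence b_5^(-1) = b_1.

b_1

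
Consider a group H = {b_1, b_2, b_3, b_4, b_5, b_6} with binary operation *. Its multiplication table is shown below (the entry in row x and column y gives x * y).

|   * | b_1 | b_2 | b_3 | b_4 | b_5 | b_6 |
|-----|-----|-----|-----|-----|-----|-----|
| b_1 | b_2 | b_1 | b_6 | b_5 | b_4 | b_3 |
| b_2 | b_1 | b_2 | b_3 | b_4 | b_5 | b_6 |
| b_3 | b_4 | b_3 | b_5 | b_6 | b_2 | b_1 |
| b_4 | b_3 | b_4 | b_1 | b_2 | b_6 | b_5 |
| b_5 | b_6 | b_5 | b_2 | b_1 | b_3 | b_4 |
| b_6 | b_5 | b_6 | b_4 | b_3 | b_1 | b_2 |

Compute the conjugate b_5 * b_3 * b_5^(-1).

The identity is b_2. In row b_5, the entry b_2 sits in column b_3, so b_5^(-1) = b_3.
b_5 * b_3 = b_2
b_2 * b_3 = b_3

b_3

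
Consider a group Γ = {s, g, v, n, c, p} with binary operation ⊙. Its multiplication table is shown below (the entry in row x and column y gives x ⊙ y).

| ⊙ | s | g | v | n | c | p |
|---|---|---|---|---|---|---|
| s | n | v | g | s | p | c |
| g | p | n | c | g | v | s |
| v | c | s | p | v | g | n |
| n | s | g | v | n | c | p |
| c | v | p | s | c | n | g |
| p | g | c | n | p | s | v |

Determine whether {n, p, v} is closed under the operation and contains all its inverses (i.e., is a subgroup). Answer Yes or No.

{n, p, v} contains the identity n.
Checking products: every product of two elements of {n, p, v} (read from the table) lies in {n, p, v}, so the set is closed.
In a finite group, a nonempty closed subset is a subgroup. So {n, p, v} ≤ Γ.

Yes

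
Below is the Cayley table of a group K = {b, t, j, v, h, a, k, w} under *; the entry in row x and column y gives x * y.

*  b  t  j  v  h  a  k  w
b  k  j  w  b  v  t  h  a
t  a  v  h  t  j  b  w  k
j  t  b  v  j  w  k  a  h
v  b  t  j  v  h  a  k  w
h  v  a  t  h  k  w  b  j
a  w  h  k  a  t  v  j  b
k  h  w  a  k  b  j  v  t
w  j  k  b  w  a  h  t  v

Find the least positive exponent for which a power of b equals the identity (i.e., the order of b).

4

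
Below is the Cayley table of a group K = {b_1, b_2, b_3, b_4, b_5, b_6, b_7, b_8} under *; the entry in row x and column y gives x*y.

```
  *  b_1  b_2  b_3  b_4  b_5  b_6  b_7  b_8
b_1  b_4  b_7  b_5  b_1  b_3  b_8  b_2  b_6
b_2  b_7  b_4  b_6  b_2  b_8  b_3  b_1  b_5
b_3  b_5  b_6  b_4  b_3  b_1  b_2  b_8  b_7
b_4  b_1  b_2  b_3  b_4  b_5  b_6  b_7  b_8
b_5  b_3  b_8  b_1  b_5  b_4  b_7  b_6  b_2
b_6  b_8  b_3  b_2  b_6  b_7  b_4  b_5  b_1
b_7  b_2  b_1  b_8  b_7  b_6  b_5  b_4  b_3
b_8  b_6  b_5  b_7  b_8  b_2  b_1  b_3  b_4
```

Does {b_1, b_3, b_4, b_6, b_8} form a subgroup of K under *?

No

b_3*b_8 = b_7, which is not in {b_1, b_3, b_4, b_6, b_8}.
The subset is not closed under *, so it is not a subgroup.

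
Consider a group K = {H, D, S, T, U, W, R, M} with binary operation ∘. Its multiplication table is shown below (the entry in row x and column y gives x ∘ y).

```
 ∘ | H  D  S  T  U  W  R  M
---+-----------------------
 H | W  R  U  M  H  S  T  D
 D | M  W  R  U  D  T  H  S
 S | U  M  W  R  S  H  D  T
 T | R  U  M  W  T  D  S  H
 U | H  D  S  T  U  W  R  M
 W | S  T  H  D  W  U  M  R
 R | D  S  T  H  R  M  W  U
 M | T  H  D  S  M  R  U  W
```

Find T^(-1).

First locate the identity: row U matches the header, so U is the identity.
Scan row T for U: T ∘ D = U. Hence T^(-1) = D.

D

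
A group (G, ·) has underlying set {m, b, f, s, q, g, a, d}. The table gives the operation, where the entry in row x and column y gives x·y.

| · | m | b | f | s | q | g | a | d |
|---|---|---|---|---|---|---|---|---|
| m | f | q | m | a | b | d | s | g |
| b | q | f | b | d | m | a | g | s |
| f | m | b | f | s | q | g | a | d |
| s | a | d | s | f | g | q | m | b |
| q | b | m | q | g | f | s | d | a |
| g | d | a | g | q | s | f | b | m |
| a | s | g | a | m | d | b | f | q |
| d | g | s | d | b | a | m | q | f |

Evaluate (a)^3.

a^1 = a
a^2 = a·a = f
a^3 = f·a = a

a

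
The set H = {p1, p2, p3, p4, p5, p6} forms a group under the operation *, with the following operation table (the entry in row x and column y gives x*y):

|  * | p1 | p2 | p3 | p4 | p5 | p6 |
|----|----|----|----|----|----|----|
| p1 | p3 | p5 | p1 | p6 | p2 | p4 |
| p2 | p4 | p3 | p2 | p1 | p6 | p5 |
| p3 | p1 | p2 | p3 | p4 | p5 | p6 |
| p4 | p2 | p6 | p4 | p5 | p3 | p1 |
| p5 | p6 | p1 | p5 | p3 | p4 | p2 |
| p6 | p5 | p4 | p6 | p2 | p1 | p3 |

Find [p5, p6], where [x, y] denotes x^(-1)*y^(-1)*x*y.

Identity is p3; from the table p5^(-1) = p4 and p6^(-1) = p6.
p4*p6 = p1
p1*p5 = p2
p2*p6 = p5

p5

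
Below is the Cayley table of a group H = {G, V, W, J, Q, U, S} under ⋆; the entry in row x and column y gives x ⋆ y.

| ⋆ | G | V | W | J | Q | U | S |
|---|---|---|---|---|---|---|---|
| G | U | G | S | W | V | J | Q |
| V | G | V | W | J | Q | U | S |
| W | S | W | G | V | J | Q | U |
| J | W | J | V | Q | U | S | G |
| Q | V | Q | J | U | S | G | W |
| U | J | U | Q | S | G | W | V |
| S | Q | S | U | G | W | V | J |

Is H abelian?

Check whether the table is symmetric across its main diagonal.
Every entry (row x, col y) equals the entry (row y, col x), so H is abelian.

Yes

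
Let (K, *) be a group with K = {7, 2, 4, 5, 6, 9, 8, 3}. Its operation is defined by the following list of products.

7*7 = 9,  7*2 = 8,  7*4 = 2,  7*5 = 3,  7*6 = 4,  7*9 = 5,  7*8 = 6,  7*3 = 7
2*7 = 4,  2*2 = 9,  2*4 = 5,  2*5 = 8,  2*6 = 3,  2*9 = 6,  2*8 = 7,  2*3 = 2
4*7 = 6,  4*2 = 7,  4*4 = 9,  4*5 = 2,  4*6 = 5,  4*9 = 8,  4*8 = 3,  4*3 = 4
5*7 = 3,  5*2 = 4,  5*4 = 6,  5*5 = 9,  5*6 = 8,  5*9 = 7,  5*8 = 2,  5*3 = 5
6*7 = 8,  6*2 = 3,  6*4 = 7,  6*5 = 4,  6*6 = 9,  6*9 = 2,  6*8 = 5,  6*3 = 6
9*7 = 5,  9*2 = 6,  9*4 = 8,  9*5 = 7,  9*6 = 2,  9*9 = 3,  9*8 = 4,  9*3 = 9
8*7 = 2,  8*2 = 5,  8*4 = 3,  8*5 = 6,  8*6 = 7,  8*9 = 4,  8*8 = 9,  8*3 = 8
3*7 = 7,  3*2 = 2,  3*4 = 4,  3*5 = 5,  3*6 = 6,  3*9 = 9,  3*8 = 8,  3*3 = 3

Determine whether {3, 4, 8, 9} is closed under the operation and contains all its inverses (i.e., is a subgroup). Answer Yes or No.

{3, 4, 8, 9} contains the identity 3.
Checking products: every product of two elements of {3, 4, 8, 9} (read from the table) lies in {3, 4, 8, 9}, so the set is closed.
In a finite group, a nonempty closed subset is a subgroup. So {3, 4, 8, 9} ≤ K.

Yes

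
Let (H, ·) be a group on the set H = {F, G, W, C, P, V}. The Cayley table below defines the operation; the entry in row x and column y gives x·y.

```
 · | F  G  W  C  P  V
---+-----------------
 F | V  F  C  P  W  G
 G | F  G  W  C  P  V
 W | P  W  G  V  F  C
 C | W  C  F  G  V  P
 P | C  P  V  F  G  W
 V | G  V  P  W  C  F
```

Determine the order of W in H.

2

The identity element is G (its row matches the header).
W^1 = W
W^2 = W·W = G
The first power of W equal to the identity is W^2, so ord(W) = 2.
(Structurally, H here is isomorphic to the symmetric group S_3.)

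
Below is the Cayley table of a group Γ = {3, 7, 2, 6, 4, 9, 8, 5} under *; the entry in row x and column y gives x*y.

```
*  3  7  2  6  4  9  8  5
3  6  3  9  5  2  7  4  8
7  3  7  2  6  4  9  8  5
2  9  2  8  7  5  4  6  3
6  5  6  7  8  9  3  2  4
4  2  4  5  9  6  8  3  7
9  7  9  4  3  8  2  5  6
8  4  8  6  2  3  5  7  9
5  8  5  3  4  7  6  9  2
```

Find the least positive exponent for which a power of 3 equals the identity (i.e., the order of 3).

The identity element is 7 (its row matches the header).
3^1 = 3
3^2 = 3*3 = 6
3^3 = 6*3 = 5
3^4 = 5*3 = 8
3^5 = 8*3 = 4
3^6 = 4*3 = 2
3^7 = 2*3 = 9
3^8 = 9*3 = 7
The first power of 3 equal to the identity is 3^8, so ord(3) = 8.

8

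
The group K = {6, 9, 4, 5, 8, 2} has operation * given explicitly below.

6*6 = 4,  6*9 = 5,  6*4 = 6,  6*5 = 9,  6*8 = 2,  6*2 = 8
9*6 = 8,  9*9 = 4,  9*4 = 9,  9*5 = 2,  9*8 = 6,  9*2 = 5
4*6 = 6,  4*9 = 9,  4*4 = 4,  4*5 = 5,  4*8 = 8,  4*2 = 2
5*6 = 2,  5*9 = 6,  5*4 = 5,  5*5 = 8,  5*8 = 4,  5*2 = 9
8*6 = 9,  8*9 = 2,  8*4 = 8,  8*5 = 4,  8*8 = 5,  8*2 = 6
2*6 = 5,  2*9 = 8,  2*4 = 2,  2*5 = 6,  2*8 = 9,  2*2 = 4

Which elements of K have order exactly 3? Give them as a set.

{5, 8}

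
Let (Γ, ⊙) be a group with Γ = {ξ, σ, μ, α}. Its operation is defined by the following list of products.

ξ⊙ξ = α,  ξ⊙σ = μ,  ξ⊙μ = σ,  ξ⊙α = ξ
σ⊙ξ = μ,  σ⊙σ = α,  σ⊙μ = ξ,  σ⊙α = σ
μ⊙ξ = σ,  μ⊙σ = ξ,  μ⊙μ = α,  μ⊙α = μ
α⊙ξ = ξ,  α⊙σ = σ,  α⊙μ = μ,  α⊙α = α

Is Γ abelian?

Check whether the table is symmetric across its main diagonal.
Every entry (row x, col y) equals the entry (row y, col x), so Γ is abelian.
(In fact Γ ≅ the Klein four-group V_4.)

Yes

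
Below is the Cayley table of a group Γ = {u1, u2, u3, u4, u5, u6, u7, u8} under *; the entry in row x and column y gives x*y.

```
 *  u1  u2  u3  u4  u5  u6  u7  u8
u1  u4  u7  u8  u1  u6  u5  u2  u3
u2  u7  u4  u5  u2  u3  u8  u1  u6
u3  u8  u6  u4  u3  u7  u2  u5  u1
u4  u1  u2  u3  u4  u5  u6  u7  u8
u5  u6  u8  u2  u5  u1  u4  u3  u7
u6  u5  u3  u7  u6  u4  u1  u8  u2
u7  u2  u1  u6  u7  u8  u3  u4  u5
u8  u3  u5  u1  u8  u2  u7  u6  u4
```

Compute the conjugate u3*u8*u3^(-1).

The identity is u4. In row u3, the entry u4 sits in column u3, so u3^(-1) = u3.
u3*u8 = u1
u1*u3 = u8

u8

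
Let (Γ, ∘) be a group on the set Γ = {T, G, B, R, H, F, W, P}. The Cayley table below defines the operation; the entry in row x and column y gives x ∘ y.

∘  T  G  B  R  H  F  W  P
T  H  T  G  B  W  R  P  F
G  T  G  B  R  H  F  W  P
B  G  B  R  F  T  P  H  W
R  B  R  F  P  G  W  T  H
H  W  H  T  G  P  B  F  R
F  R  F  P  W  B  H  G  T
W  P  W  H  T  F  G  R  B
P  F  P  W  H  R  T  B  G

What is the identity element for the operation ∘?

The identity e satisfies e ∘ x = x for all x, so its row in the table reproduces the column headers.
Row G reads: T, G, B, R, H, F, W, P — exactly the header order. So G is the identity.

G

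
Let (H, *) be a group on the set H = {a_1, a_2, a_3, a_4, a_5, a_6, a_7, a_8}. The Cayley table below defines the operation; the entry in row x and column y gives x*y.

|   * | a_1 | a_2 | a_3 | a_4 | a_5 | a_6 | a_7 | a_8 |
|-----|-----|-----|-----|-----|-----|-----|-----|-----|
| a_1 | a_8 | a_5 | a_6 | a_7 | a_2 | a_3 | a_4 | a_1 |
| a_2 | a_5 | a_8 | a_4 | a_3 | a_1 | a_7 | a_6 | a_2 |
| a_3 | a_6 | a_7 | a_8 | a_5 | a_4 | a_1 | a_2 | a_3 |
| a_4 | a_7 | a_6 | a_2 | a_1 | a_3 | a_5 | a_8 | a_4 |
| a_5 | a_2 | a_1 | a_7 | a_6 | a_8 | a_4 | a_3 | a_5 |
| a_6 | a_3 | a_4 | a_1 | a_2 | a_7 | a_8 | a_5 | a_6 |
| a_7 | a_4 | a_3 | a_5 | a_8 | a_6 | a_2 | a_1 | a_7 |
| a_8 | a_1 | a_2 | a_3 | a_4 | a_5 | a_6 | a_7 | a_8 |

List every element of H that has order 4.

Identity is a_8. Compute the order of each non-identity element by repeated multiplication:
  a_1: a_1 → a_8  (order 2)
  a_2: a_2 → a_8  (order 2)
  a_3: a_3 → a_8  (order 2)
  a_4: a_4 → a_1 → a_7 → a_8  (order 4)
  a_5: a_5 → a_8  (order 2)
  a_6: a_6 → a_8  (order 2)
  a_7: a_7 → a_1 → a_4 → a_8  (order 4)
Elements of order 4: {a_4, a_7}.
(Structurally, H here is isomorphic to the dihedral group D_4.)

{a_4, a_7}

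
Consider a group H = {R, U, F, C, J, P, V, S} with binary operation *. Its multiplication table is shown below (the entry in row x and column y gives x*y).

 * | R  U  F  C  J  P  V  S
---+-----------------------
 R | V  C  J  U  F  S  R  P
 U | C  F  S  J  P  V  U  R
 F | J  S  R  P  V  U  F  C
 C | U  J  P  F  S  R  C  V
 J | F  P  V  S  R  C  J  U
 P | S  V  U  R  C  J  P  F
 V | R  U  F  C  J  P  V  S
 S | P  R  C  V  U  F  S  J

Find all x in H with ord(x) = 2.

{R}

Identity is V. Compute the order of each non-identity element by repeated multiplication:
  R: R → V  (order 2)
  U: U → F → S → R → C → J → P → V  (order 8)
  F: F → R → J → V  (order 4)
  C: C → F → P → R → U → J → S → V  (order 8)
  J: J → R → F → V  (order 4)
  P: P → J → C → R → S → F → U → V  (order 8)
  S: S → J → U → R → P → F → C → V  (order 8)
Elements of order 2: {R}.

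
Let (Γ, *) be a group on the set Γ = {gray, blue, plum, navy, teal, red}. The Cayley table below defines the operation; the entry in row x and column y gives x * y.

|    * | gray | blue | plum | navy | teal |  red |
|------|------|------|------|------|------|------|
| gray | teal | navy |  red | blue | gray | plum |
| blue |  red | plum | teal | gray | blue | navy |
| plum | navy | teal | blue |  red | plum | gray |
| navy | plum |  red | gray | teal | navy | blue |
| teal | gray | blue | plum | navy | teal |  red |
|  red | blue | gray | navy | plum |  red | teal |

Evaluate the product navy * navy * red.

red

navy * navy = teal
teal * red = red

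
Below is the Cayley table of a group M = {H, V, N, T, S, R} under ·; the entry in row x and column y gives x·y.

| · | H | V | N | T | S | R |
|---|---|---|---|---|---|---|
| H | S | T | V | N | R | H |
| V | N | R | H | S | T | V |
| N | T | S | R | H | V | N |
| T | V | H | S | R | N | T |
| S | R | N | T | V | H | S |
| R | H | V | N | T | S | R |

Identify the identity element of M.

R

The identity e satisfies e·x = x for all x, so its row in the table reproduces the column headers.
Row R reads: H, V, N, T, S, R — exactly the header order. So R is the identity.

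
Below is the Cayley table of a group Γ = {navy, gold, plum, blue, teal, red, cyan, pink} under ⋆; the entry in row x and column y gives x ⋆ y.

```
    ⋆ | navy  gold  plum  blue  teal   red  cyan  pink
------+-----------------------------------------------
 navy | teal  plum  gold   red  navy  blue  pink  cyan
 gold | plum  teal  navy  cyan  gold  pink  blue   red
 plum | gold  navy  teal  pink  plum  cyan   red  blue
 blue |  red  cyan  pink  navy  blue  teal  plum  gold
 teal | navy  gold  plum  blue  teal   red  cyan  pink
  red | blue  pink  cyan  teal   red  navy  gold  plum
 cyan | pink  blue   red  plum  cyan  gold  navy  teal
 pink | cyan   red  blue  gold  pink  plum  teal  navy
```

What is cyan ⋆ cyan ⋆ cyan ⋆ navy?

cyan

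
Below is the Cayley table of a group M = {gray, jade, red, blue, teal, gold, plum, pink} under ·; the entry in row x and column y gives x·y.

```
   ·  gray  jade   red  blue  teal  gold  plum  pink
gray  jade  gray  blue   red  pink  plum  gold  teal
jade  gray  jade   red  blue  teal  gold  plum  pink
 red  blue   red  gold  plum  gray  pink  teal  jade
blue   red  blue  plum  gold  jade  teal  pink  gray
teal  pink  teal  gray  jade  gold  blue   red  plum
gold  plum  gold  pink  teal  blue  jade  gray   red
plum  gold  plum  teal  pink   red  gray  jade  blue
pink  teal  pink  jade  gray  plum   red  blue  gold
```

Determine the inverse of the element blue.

First locate the identity: row jade matches the header, so jade is the identity.
Scan row blue for jade: blue·teal = jade. Hence blue^(-1) = teal.

teal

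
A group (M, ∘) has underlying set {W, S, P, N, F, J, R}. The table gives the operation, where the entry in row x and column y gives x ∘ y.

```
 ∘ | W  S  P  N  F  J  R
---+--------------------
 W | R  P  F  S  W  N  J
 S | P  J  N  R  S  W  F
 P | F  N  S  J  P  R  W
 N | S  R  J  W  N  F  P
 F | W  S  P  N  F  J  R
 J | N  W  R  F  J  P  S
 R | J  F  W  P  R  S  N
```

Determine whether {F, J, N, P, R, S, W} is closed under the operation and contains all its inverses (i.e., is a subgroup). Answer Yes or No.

{F, J, N, P, R, S, W} contains the identity F.
Checking products: every product of two elements of {F, J, N, P, R, S, W} (read from the table) lies in {F, J, N, P, R, S, W}, so the set is closed.
In a finite group, a nonempty closed subset is a subgroup. So {F, J, N, P, R, S, W} ≤ M.
(Structurally, M here is isomorphic to the cyclic group Z_7.)

Yes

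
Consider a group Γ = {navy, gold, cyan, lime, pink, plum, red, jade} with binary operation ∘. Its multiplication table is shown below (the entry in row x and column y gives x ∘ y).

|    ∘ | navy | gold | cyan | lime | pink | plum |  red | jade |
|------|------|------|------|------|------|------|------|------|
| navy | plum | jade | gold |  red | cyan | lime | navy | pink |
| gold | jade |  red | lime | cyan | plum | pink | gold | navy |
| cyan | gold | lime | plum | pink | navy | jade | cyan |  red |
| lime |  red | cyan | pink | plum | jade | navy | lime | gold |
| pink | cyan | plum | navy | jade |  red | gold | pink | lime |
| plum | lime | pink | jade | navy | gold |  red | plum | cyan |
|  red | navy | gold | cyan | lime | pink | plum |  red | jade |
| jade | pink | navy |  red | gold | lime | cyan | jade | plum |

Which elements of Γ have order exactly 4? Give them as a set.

{cyan, jade, lime, navy}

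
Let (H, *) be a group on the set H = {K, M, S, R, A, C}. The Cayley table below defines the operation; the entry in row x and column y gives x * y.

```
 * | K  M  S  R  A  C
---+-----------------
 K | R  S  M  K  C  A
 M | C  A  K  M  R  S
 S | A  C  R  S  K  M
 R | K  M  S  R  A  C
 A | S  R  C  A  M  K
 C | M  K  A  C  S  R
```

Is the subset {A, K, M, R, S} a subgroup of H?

No

A * S = C, which is not in {A, K, M, R, S}.
The subset is not closed under *, so it is not a subgroup.
(Structurally, H here is isomorphic to the symmetric group S_3.)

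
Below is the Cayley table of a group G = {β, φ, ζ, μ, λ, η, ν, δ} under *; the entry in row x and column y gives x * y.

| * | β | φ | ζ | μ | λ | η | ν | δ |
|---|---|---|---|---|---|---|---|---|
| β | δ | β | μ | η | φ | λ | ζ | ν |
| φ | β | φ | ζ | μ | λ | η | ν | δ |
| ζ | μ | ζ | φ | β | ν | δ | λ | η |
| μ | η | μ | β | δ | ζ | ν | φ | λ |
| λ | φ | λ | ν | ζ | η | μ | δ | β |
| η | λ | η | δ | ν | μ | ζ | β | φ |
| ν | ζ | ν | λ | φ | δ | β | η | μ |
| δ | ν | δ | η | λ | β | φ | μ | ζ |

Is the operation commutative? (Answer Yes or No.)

Check whether the table is symmetric across its main diagonal.
Every entry (row x, col y) equals the entry (row y, col x), so G is abelian.

Yes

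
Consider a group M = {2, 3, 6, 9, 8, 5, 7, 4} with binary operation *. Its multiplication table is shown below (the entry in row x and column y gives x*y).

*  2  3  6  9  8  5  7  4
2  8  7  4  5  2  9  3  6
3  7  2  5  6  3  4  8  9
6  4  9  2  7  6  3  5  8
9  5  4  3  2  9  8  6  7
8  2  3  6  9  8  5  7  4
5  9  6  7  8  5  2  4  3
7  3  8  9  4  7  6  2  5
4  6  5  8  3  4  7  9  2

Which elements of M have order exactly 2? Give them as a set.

Identity is 8. Compute the order of each non-identity element by repeated multiplication:
  2: 2 → 8  (order 2)
  3: 3 → 2 → 7 → 8  (order 4)
  6: 6 → 2 → 4 → 8  (order 4)
  9: 9 → 2 → 5 → 8  (order 4)
  5: 5 → 2 → 9 → 8  (order 4)
  7: 7 → 2 → 3 → 8  (order 4)
  4: 4 → 2 → 6 → 8  (order 4)
Elements of order 2: {2}.

{2}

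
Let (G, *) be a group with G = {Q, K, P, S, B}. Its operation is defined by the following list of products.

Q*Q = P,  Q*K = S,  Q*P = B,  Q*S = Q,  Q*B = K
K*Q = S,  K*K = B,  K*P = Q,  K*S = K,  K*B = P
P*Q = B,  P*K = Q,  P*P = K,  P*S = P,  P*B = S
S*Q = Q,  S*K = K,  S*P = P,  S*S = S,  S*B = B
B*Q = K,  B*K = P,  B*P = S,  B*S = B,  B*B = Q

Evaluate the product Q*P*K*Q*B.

Q*P = B
B*K = P
P*Q = B
B*B = Q

Q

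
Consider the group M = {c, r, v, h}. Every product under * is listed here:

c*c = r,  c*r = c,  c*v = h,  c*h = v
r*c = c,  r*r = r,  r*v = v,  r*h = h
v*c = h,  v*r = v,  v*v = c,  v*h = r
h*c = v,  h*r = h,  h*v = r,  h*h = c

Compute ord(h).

4

The identity element is r (its row matches the header).
h^1 = h
h^2 = h * h = c
h^3 = c * h = v
h^4 = v * h = r
The first power of h equal to the identity is h^4, so ord(h) = 4.
(Structurally, M here is isomorphic to the cyclic group Z_4.)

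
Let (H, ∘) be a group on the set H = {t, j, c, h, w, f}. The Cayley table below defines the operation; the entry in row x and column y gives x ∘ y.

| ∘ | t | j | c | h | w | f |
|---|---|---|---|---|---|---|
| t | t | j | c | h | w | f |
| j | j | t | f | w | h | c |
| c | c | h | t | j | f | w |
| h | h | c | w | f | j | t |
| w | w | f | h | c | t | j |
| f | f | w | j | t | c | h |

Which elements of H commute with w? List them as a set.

Compare row w with column w entry by entry.
h ∘ w = j but w ∘ h = c, so h does not.
Collecting the elements that commute with w: C(w) = {t, w}.

{t, w}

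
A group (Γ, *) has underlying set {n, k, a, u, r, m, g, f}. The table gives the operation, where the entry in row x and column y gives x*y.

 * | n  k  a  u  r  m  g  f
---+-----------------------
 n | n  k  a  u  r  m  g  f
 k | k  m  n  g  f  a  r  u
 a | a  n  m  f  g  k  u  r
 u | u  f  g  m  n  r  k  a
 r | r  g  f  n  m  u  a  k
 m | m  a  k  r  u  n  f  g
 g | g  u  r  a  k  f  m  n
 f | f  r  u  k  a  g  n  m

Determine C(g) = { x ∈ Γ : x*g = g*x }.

{f, g, m, n}

Compare row g with column g entry by entry.
m*g = f = g*m, so m commutes with g.
a*g = u but g*a = r, so a does not.
Collecting the elements that commute with g: C(g) = {f, g, m, n}.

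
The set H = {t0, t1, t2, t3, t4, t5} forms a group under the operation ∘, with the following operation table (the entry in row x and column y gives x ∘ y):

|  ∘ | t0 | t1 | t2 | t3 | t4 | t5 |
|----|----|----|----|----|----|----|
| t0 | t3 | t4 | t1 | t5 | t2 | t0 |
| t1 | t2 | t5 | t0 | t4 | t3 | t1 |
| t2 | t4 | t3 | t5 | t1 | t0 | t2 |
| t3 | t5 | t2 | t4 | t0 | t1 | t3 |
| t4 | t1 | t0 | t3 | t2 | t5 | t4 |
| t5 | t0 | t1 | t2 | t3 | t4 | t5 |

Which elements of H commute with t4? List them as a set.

Compare row t4 with column t4 entry by entry.
t1 ∘ t4 = t3 but t4 ∘ t1 = t0, so t1 does not.
Collecting the elements that commute with t4: C(t4) = {t4, t5}.
(Structurally, H here is isomorphic to the symmetric group S_3.)

{t4, t5}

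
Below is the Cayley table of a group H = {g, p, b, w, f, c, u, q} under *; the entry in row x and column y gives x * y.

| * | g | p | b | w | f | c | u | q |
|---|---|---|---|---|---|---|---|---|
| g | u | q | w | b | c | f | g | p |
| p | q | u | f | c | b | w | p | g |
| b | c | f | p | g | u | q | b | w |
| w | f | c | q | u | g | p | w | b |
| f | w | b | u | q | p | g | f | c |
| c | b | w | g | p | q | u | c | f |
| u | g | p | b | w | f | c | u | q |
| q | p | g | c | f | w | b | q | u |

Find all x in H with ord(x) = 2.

{c, g, p, q, w}

Identity is u. Compute the order of each non-identity element by repeated multiplication:
  g: g → u  (order 2)
  p: p → u  (order 2)
  b: b → p → f → u  (order 4)
  w: w → u  (order 2)
  f: f → p → b → u  (order 4)
  c: c → u  (order 2)
  q: q → u  (order 2)
Elements of order 2: {c, g, p, q, w}.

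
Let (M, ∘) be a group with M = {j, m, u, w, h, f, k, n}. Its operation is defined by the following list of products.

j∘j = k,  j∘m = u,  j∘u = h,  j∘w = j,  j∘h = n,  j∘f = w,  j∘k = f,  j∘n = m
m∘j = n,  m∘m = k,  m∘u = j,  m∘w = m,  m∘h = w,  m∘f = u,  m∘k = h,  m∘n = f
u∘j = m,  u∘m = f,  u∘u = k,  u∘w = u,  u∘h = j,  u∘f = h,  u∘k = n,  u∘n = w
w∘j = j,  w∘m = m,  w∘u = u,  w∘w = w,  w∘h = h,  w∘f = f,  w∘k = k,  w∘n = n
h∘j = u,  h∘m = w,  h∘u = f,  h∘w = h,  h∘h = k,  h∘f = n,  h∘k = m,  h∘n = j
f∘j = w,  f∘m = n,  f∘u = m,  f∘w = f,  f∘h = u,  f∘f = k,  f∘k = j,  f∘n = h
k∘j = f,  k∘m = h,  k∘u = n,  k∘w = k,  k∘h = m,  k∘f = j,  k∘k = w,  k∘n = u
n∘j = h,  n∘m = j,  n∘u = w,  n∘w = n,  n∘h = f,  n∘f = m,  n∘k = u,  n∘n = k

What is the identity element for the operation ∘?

w

The identity e satisfies e ∘ x = x for all x, so its row in the table reproduces the column headers.
Row w reads: j, m, u, w, h, f, k, n — exactly the header order. So w is the identity.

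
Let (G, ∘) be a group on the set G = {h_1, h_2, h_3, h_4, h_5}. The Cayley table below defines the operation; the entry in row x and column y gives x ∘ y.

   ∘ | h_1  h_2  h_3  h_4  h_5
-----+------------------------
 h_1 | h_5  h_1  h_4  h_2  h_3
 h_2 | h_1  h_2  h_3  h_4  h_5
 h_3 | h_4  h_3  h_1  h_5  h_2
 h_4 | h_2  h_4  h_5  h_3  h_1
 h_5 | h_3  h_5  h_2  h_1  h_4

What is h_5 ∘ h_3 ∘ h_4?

h_5 ∘ h_3 = h_2
h_2 ∘ h_4 = h_4

h_4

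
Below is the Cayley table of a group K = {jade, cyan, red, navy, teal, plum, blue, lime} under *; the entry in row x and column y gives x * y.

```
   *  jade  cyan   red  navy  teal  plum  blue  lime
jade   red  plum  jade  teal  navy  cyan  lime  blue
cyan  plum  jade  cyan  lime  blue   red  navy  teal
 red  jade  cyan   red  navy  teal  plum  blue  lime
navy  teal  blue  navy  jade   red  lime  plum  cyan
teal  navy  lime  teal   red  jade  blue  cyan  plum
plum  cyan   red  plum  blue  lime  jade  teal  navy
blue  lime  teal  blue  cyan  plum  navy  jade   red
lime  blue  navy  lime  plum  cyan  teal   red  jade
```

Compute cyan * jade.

plum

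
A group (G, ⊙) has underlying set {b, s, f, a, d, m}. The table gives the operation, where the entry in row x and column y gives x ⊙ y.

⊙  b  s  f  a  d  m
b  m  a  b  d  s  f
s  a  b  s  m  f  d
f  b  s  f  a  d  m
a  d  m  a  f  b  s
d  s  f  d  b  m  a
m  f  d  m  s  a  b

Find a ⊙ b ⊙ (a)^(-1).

The identity is f. In row a, the entry f sits in column a, so a^(-1) = a.
a ⊙ b = d
d ⊙ a = b

b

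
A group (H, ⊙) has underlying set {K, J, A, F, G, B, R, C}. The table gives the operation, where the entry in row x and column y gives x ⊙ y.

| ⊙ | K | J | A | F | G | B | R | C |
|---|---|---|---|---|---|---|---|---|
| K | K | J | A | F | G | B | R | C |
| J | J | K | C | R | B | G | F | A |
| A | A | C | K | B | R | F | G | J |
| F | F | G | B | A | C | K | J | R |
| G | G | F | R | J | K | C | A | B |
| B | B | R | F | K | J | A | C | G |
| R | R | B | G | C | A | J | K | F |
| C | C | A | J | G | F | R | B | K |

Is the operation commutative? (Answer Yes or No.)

B ⊙ C = G but C ⊙ B = R.
Since B and C do not commute, H is not abelian.

No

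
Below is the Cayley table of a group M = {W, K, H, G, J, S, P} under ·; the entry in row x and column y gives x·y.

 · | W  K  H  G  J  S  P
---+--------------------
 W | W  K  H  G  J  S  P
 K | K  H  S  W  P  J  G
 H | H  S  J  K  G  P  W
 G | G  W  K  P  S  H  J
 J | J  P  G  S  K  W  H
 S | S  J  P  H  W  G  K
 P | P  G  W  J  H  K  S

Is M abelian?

Check whether the table is symmetric across its main diagonal.
Every entry (row x, col y) equals the entry (row y, col x), so M is abelian.
(In fact M ≅ the cyclic group Z_7.)

Yes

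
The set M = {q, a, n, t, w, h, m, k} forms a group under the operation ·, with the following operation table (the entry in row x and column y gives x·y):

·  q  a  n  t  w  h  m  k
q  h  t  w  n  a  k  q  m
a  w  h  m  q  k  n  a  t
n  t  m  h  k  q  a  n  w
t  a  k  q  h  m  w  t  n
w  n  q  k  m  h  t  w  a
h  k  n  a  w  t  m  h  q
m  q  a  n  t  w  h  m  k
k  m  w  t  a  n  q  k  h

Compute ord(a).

4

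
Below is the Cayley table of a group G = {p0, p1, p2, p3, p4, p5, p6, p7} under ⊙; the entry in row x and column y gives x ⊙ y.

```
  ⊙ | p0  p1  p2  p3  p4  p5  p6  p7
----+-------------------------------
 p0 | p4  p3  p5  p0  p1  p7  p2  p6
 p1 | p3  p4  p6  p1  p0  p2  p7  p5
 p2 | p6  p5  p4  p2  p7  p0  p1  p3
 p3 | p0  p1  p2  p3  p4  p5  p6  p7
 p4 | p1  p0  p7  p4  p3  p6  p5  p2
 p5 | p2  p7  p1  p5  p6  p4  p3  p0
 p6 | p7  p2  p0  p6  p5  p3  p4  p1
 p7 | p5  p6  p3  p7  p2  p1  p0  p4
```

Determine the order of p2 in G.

The identity element is p3 (its row matches the header).
p2^1 = p2
p2^2 = p2 ⊙ p2 = p4
p2^3 = p4 ⊙ p2 = p7
p2^4 = p7 ⊙ p2 = p3
The first power of p2 equal to the identity is p2^4, so ord(p2) = 4.

4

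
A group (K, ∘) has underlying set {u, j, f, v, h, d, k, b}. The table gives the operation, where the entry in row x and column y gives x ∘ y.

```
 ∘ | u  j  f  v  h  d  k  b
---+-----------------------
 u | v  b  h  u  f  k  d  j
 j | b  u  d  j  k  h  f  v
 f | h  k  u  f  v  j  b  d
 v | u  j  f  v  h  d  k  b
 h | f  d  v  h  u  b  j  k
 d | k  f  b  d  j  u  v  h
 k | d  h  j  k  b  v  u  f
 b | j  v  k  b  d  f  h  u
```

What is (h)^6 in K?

h^1 = h
h^2 = h ∘ h = u
h^3 = u ∘ h = f
h^4 = f ∘ h = v
h^5 = v ∘ h = h
h^6 = h ∘ h = u

u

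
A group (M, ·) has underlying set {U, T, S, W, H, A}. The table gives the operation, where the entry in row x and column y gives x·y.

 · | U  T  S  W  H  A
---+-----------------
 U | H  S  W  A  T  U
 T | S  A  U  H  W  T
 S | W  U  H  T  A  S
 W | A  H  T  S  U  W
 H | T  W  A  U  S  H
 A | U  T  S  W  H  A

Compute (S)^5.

S^1 = S
S^2 = S·S = H
S^3 = H·S = A
S^4 = A·S = S
S^5 = S·S = H

H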